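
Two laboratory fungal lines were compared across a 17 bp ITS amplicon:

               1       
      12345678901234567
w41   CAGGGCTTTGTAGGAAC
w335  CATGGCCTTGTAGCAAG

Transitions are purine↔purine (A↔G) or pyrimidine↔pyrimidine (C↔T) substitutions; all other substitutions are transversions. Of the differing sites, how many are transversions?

Differing sites — 3:G/T (Tv); 7:T/C (Ti); 14:G/C (Tv); 17:C/G (Tv).
Of the 4 differences, 1 transition and 3 transversions, so the answer is 3.

3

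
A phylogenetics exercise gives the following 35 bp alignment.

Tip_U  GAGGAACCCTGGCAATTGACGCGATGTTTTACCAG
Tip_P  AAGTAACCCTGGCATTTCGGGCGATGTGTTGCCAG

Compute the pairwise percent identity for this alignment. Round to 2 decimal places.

Mismatches occur at site 1 (G/A), site 4 (G/T), site 15 (A/T), site 18 (G/C), site 19 (A/G), site 20 (C/G), site 28 (T/G), site 31 (A/G).
27 of the 35 sites match, so the percent identity is 27/35 × 100 = 77.14%.

77.14%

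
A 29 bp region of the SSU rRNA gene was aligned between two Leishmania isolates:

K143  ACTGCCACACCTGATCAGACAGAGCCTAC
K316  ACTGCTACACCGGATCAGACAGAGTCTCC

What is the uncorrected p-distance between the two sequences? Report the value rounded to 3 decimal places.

0.138

Mismatches occur at site 6 (C→T), site 12 (T→G), site 25 (C→T), site 28 (A→C).
There are 4 differences over 29 sites, so p = 4/29 = 0.138.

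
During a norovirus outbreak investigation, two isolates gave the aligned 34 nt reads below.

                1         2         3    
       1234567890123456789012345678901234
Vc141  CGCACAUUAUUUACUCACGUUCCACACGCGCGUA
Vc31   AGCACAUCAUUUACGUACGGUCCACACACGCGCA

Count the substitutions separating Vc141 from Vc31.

Mismatches occur at site 1 (C/A), site 8 (U/C), site 15 (U/G), site 16 (C/U), site 20 (U/G), site 28 (G/A), site 33 (U/C).
That gives 7 mismatches out of 34 aligned sites, so the Hamming distance is 7.

7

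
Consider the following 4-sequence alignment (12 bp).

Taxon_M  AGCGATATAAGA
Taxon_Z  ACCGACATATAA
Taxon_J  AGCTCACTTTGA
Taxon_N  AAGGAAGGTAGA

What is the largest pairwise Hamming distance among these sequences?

8

Pairwise Hamming distances:
  Taxon_M vs Taxon_Z: 4
  Taxon_M vs Taxon_J: 6
  Taxon_M vs Taxon_N: 6
  Taxon_Z vs Taxon_J: 7
  Taxon_Z vs Taxon_N: 8
  Taxon_J vs Taxon_N: 7
The largest is 8, between Taxon_Z and Taxon_N.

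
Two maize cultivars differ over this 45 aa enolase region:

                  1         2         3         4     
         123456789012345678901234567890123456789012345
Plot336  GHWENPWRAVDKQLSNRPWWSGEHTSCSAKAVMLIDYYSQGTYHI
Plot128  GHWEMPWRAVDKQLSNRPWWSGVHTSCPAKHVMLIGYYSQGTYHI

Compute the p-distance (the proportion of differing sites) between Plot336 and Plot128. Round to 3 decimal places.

Differing sites — 5:N/M; 23:E/V; 28:S/P; 31:A/H; 36:D/G.
There are 5 differences over 45 sites, so p = 5/45 = 0.111.

0.111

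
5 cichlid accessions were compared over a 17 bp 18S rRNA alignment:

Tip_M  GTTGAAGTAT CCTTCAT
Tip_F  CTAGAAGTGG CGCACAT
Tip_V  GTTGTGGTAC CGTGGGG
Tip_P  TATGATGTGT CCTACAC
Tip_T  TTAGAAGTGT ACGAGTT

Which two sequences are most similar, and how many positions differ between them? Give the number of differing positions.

6

Pairwise Hamming distances:
  Tip_M vs Tip_F: 7
  Tip_M vs Tip_V: 8
  Tip_M vs Tip_P: 6
  Tip_M vs Tip_T: 8
  Tip_F vs Tip_V: 11
  Tip_F vs Tip_P: 8
  Tip_F vs Tip_T: 7
  Tip_V vs Tip_P: 11
  Tip_V vs Tip_T: 12
  Tip_P vs Tip_T: 8
The smallest is 6, between Tip_M and Tip_P.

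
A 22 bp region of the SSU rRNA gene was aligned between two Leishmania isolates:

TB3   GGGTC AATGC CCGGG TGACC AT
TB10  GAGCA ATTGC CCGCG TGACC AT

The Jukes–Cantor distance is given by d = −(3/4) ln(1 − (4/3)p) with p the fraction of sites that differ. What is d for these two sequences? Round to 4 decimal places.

0.2708

Differing sites — 2:G/A; 4:T/C; 5:C/A; 7:A/T; 14:G/C.
p = 5/22 = 0.227273.
d = −0.75 · ln(1 − (4/3)·0.227273) = −0.75 · ln(0.696969) = −0.75 · (-0.361014) = 0.2708.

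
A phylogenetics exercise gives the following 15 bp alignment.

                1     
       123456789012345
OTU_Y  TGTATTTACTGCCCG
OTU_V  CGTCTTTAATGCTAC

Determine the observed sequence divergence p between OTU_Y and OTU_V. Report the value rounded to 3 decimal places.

0.400

Mismatches occur at site 1 (T↔C), site 4 (A↔C), site 9 (C↔A), site 13 (C↔T), site 14 (C↔A), site 15 (G↔C).
There are 6 differences over 15 sites, so p = 6/15 = 0.400.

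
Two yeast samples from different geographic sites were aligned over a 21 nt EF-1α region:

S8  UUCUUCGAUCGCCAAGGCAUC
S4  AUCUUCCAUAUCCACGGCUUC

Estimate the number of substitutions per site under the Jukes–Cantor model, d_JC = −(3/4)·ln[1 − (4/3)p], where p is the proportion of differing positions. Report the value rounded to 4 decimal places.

0.3597

Mismatches occur at site 1 (U↔A), site 7 (G↔C), site 10 (C↔A), site 11 (G↔U), site 15 (A↔C), site 19 (A↔U).
p = 6/21 = 0.285714.
d = −0.75 · ln(1 − (4/3)·0.285714) = −0.75 · ln(0.619048) = −0.75 · (-0.479572) = 0.3597.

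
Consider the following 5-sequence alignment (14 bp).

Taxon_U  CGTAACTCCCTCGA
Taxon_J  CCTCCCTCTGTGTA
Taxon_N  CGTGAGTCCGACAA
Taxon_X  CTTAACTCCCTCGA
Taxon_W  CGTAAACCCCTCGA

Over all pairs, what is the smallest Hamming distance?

1

Pairwise Hamming distances:
  Taxon_U vs Taxon_J: 7
  Taxon_U vs Taxon_N: 5
  Taxon_U vs Taxon_X: 1
  Taxon_U vs Taxon_W: 2
  Taxon_J vs Taxon_N: 8
  Taxon_J vs Taxon_X: 7
  Taxon_J vs Taxon_W: 9
  Taxon_N vs Taxon_X: 6
  Taxon_N vs Taxon_W: 6
  Taxon_X vs Taxon_W: 3
The smallest is 1, between Taxon_U and Taxon_X.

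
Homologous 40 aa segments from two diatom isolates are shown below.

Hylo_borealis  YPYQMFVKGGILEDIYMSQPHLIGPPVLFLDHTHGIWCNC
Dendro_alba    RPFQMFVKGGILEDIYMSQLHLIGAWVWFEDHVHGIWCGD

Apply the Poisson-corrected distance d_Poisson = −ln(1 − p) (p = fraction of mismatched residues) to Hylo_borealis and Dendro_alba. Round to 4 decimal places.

Differing sites — 1:Y/R; 3:Y/F; 20:P/L; 25:P/A; 26:P/W; 28:L/W; 30:L/E; 33:T/V; 39:N/G; 40:C/D.
p = 10/40 = 0.250000.
d = −ln(1 − 0.250000) = −ln(0.750000) = 0.2877.

0.2877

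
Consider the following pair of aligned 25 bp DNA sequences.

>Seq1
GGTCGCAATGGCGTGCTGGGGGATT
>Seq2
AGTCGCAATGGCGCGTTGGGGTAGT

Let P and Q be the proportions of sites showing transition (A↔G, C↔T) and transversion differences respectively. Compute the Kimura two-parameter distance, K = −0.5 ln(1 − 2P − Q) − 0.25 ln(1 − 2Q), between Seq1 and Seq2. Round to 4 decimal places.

0.2364

The sequences differ at positions 1 (G/A, transition), 14 (T/C, transition), 16 (C/T, transition), 22 (G/T, transversion), 24 (T/G, transversion).
Of the 5 differences, 3 transitions and 2 transversions over 25 sites: P = 3/25 = 0.120000, Q = 2/25 = 0.080000.
d = −0.5·ln(0.680000) − 0.25·ln(0.840000) = −0.5·(-0.385662) − 0.25·(-0.174353) = 0.2364.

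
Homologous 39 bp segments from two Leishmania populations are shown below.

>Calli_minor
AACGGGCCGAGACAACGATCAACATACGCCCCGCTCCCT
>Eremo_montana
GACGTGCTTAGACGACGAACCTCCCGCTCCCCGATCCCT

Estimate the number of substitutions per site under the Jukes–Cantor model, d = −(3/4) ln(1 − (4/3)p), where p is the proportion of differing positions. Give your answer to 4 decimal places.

0.4408

Mismatches occur at site 1 (A↔G), site 5 (G↔T), site 8 (C↔T), site 9 (G↔T), site 14 (A↔G), site 19 (T↔A), site 21 (A↔C), site 22 (A↔T), site 24 (A↔C), site 25 (T↔C), site 26 (A↔G), site 28 (G↔T), site 34 (C↔A).
p = 13/39 = 0.333333.
d = −0.75 · ln(1 − (4/3)·0.333333) = −0.75 · ln(0.555556) = −0.75 · (-0.587786) = 0.4408.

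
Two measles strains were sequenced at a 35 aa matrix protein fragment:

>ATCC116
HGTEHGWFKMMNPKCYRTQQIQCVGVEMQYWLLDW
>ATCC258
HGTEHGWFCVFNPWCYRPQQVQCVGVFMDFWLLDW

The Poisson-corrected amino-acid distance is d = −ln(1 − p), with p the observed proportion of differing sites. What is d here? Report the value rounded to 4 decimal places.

0.2973

The sequences differ at positions 9 (K/C), 10 (M/V), 11 (M/F), 14 (K/W), 18 (T/P), 21 (I/V), 27 (E/F), 29 (Q/D), 30 (Y/F).
p = 9/35 = 0.257143.
d = −ln(1 − 0.257143) = −ln(0.742857) = 0.2973.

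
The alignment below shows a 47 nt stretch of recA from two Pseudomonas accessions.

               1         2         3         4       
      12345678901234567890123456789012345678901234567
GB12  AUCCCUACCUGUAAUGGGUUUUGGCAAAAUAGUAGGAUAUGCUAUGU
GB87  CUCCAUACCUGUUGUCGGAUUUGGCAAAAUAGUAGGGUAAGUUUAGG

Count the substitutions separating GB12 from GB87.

12

Differing sites — 1:A/C; 5:C/A; 13:A/U; 14:A/G; 16:G/C; 19:U/A; 37:A/G; 40:U/A; 42:C/U; 44:A/U; 45:U/A; 47:U/G.
That gives 12 mismatches out of 47 aligned sites, so the Hamming distance is 12.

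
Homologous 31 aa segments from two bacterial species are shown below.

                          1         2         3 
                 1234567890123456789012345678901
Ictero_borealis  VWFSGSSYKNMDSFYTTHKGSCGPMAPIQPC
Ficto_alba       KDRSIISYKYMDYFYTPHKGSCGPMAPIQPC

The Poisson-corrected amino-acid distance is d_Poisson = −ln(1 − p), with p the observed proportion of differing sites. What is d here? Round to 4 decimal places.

0.2985

Mismatches occur at site 1 (V↔K), site 2 (W↔D), site 3 (F↔R), site 5 (G↔I), site 6 (S↔I), site 10 (N↔Y), site 13 (S↔Y), site 17 (T↔P).
p = 8/31 = 0.258065.
d = −ln(1 − 0.258065) = −ln(0.741935) = 0.2985.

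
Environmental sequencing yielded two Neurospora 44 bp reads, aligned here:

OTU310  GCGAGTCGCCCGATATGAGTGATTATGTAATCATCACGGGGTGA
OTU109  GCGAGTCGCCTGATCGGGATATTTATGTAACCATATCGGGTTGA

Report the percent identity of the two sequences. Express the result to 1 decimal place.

75.0%

Differing sites — 11:C/T; 15:A/C; 16:T/G; 18:A/G; 19:G/A; 21:G/A; 22:A/T; 31:T/C; 35:C/A; 36:A/T; 41:G/T.
33 of the 44 sites match, so the percent identity is 33/44 × 100 = 75.0%.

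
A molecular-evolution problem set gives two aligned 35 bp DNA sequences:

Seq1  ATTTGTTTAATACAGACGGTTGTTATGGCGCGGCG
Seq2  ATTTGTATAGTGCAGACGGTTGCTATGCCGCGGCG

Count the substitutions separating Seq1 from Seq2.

5

The sequences differ at positions 7 (T/A), 10 (A/G), 12 (A/G), 23 (T/C), 28 (G/C).
That gives 5 mismatches out of 35 aligned sites, so the Hamming distance is 5.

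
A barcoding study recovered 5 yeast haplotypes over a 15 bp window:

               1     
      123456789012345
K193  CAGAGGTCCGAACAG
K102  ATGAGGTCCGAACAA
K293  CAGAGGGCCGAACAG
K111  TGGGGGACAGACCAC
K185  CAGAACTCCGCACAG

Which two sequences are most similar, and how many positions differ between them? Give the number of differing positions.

1

Pairwise Hamming distances:
  K193 vs K102: 3
  K193 vs K293: 1
  K193 vs K111: 7
  K193 vs K185: 3
  K102 vs K293: 4
  K102 vs K111: 7
  K102 vs K185: 6
  K293 vs K111: 7
  K293 vs K185: 4
  K111 vs K185: 10
The smallest is 1, between K193 and K293.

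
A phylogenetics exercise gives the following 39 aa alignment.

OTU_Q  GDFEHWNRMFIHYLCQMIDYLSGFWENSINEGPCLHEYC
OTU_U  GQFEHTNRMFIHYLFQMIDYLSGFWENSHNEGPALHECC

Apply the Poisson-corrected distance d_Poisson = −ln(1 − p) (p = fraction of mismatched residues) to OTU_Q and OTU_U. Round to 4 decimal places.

Differing sites — 2:D/Q; 6:W/T; 15:C/F; 29:I/H; 34:C/A; 38:Y/C.
p = 6/39 = 0.153846.
d = −ln(1 − 0.153846) = −ln(0.846154) = 0.1671.

0.1671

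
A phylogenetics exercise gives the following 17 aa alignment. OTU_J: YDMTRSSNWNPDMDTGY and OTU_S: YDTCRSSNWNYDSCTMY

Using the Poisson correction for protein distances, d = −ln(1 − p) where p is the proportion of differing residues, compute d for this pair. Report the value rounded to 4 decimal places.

The sequences differ at positions 3 (M/T), 4 (T/C), 11 (P/Y), 13 (M/S), 14 (D/C), 16 (G/M).
p = 6/17 = 0.352941.
d = −ln(1 − 0.352941) = −ln(0.647059) = 0.4353.

0.4353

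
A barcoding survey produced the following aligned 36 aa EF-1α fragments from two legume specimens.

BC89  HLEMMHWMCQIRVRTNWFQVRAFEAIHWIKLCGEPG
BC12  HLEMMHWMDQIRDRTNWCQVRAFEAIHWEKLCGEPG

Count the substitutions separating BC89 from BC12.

Mismatches occur at site 9 (C↔D), site 13 (V↔D), site 18 (F↔C), site 29 (I↔E).
That gives 4 mismatches out of 36 aligned sites, so the Hamming distance is 4.

4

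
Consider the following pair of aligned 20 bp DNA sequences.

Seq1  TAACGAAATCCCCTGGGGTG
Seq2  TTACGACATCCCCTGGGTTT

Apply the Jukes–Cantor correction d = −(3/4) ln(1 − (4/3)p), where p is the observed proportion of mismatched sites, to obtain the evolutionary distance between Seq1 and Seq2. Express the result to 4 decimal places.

The sequences differ at positions 2 (A/T), 7 (A/C), 18 (G/T), 20 (G/T).
p = 4/20 = 0.200000.
d = −0.75 · ln(1 − (4/3)·0.200000) = −0.75 · ln(0.733333) = −0.75 · (-0.310155) = 0.2326.

0.2326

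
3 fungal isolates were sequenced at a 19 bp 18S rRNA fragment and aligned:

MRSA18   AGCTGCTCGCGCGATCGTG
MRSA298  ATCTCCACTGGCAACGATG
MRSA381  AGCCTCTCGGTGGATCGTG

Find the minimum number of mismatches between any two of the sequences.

Pairwise Hamming distances:
  MRSA18 vs MRSA298: 9
  MRSA18 vs MRSA381: 5
  MRSA298 vs MRSA381: 11
The smallest is 5, between MRSA18 and MRSA381.

5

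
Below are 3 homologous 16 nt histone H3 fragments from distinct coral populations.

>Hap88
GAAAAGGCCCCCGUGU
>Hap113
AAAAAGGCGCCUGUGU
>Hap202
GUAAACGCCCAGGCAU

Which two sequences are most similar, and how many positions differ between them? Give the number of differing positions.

3

Pairwise Hamming distances:
  Hap88 vs Hap113: 3
  Hap88 vs Hap202: 6
  Hap113 vs Hap202: 8
The smallest is 3, between Hap88 and Hap113.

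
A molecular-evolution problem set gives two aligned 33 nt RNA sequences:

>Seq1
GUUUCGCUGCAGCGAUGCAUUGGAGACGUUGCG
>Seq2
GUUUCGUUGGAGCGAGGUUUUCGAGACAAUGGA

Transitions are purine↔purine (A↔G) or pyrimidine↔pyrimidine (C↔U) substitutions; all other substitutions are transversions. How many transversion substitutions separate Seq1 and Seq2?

The sequences differ at positions 7 (C/U, transition), 10 (C/G, transversion), 16 (U/G, transversion), 18 (C/U, transition), 19 (A/U, transversion), 22 (G/C, transversion), 28 (G/A, transition), 29 (U/A, transversion), 32 (C/G, transversion), 33 (G/A, transition).
Of the 10 differences, 4 transitions and 6 transversions, so the answer is 6.

6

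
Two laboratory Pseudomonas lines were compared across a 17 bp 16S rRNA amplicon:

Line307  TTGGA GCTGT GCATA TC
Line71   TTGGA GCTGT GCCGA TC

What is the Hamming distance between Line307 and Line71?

The sequences differ at positions 13 (A/C), 14 (T/G).
That gives 2 mismatches out of 17 aligned sites, so the Hamming distance is 2.

2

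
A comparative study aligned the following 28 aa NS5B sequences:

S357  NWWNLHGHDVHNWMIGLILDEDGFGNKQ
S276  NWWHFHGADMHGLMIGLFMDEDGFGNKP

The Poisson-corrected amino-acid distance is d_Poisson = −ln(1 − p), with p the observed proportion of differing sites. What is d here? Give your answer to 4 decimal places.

Differing sites — 4:N/H; 5:L/F; 8:H/A; 10:V/M; 12:N/G; 13:W/L; 18:I/F; 19:L/M; 28:Q/P.
p = 9/28 = 0.321429.
d = −ln(1 − 0.321429) = −ln(0.678571) = 0.3878.

0.3878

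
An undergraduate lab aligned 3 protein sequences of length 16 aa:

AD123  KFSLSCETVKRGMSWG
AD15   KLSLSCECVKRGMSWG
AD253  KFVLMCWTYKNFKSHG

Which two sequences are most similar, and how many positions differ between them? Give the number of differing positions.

2

Pairwise Hamming distances:
  AD123 vs AD15: 2
  AD123 vs AD253: 8
  AD15 vs AD253: 10
The smallest is 2, between AD123 and AD15.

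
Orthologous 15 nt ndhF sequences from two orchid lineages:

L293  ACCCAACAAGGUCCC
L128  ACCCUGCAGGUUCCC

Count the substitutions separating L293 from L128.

4

Mismatches occur at site 5 (A↔U), site 6 (A↔G), site 9 (A↔G), site 11 (G↔U).
That gives 4 mismatches out of 15 aligned sites, so the Hamming distance is 4.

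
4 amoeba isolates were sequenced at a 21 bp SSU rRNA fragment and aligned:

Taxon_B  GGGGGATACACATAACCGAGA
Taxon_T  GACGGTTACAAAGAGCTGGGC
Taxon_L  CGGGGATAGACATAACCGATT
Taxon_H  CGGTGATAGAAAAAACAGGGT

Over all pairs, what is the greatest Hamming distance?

12

Pairwise Hamming distances:
  Taxon_B vs Taxon_T: 9
  Taxon_B vs Taxon_L: 4
  Taxon_B vs Taxon_H: 8
  Taxon_T vs Taxon_L: 12
  Taxon_T vs Taxon_H: 10
  Taxon_L vs Taxon_H: 6
The largest is 12, between Taxon_T and Taxon_L.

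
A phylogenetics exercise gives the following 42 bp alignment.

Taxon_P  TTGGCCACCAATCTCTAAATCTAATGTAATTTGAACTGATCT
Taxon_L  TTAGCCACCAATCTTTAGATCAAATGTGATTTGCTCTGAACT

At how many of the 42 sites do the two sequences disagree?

8

Mismatches occur at site 3 (G/A), site 15 (C/T), site 18 (A/G), site 22 (T/A), site 28 (A/G), site 34 (A/C), site 35 (A/T), site 40 (T/A).
That gives 8 mismatches out of 42 aligned sites, so the Hamming distance is 8.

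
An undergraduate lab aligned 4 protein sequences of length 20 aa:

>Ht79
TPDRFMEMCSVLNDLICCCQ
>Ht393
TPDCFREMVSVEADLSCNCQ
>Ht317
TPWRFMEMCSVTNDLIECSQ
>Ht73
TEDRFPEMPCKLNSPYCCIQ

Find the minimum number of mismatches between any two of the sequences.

Pairwise Hamming distances:
  Ht79 vs Ht393: 7
  Ht79 vs Ht317: 4
  Ht79 vs Ht73: 9
  Ht393 vs Ht317: 10
  Ht393 vs Ht73: 13
  Ht317 vs Ht73: 12
The smallest is 4, between Ht79 and Ht317.

4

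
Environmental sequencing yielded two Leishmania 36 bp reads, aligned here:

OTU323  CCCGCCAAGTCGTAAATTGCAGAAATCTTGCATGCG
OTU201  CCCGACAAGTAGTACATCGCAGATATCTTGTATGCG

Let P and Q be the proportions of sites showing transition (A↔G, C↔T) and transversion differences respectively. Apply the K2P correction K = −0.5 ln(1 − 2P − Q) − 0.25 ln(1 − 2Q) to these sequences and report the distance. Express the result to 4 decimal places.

Differing sites — 5:C/A (Tv); 11:C/A (Tv); 15:A/C (Tv); 18:T/C (Ti); 24:A/T (Tv); 31:C/T (Ti).
Of the 6 differences, 2 transitions and 4 transversions over 36 sites: P = 2/36 = 0.055556, Q = 4/36 = 0.111111.
d = −0.5·ln(0.777777) − 0.25·ln(0.777778) = −0.5·(-0.251315) − 0.25·(-0.251314) = 0.1885.

0.1885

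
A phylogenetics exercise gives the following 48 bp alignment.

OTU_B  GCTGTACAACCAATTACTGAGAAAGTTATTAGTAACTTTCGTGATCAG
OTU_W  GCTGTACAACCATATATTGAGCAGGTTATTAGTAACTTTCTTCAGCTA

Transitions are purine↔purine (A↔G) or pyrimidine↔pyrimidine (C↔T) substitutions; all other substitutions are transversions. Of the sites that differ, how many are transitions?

Mismatches occur at site 13 (A→T, transversion), site 14 (T→A, transversion), site 17 (C→T, transition), site 22 (A→C, transversion), site 24 (A→G, transition), site 41 (G→T, transversion), site 43 (G→C, transversion), site 45 (T→G, transversion), site 47 (A→T, transversion), site 48 (G→A, transition).
Of the 10 differences, 3 transitions and 7 transversions, so the answer is 3.

3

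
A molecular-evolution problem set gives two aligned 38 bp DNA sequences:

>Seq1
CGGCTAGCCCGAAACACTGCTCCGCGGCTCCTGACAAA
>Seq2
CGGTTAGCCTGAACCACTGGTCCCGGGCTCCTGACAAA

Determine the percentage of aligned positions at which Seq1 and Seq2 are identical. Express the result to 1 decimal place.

84.2%

Mismatches occur at site 4 (C↔T), site 10 (C↔T), site 14 (A↔C), site 20 (C↔G), site 24 (G↔C), site 25 (C↔G).
32 of the 38 sites match, so the percent identity is 32/38 × 100 = 84.2%.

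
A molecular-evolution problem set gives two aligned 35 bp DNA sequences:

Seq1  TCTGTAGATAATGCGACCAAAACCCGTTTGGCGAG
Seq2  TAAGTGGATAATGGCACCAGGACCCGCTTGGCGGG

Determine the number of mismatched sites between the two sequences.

9

Mismatches occur at site 2 (C→A), site 3 (T→A), site 6 (A→G), site 14 (C→G), site 15 (G→C), site 20 (A→G), site 21 (A→G), site 27 (T→C), site 34 (A→G).
That gives 9 mismatches out of 35 aligned sites, so the Hamming distance is 9.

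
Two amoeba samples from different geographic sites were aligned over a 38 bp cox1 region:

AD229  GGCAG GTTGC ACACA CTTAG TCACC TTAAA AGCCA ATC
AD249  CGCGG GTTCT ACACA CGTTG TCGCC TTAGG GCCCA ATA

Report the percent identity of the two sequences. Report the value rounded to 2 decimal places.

68.42%

Mismatches occur at site 1 (G→C), site 4 (A→G), site 9 (G→C), site 10 (C→T), site 17 (T→G), site 19 (A→T), site 23 (A→G), site 29 (A→G), site 30 (A→G), site 31 (A→G), site 32 (G→C), site 38 (C→A).
26 of the 38 sites match, so the percent identity is 26/38 × 100 = 68.42%.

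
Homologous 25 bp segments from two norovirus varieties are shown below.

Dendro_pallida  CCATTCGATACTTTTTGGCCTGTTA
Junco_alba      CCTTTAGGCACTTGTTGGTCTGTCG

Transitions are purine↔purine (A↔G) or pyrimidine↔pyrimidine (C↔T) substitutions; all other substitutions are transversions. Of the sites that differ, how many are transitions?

5

Differing sites — 3:A/T (Tv); 6:C/A (Tv); 8:A/G (Ti); 9:T/C (Ti); 14:T/G (Tv); 19:C/T (Ti); 24:T/C (Ti); 25:A/G (Ti).
Of the 8 differences, 5 transitions and 3 transversions, so the answer is 5.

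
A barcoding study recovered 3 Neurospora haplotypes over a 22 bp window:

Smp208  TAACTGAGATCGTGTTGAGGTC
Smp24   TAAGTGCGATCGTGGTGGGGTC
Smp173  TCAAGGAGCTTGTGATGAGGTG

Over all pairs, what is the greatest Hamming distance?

Pairwise Hamming distances:
  Smp208 vs Smp24: 4
  Smp208 vs Smp173: 7
  Smp24 vs Smp173: 9
The largest is 9, between Smp24 and Smp173.

9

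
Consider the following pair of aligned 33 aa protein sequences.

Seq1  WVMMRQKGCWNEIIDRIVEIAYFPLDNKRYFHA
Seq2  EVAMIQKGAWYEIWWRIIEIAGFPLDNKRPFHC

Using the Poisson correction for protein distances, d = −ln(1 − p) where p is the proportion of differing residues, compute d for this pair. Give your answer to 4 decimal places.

0.4055

The sequences differ at positions 1 (W/E), 3 (M/A), 5 (R/I), 9 (C/A), 11 (N/Y), 14 (I/W), 15 (D/W), 18 (V/I), 22 (Y/G), 30 (Y/P), 33 (A/C).
p = 11/33 = 0.333333.
d = −ln(1 − 0.333333) = −ln(0.666667) = 0.4055.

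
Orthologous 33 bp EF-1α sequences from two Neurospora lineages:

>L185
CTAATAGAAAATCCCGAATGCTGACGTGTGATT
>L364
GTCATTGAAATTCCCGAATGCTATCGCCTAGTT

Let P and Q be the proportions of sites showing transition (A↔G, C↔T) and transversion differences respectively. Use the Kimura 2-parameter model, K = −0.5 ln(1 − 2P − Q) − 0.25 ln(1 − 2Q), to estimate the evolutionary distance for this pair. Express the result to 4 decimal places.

0.3890

Mismatches occur at site 1 (C/G, transversion), site 3 (A/C, transversion), site 6 (A/T, transversion), site 11 (A/T, transversion), site 23 (G/A, transition), site 24 (A/T, transversion), site 27 (T/C, transition), site 28 (G/C, transversion), site 30 (G/A, transition), site 31 (A/G, transition).
Of the 10 differences, 4 transitions and 6 transversions over 33 sites: P = 4/33 = 0.121212, Q = 6/33 = 0.181818.
d = −0.5·ln(0.575758) − 0.25·ln(0.636364) = −0.5·(-0.552068) − 0.25·(-0.451985) = 0.3890.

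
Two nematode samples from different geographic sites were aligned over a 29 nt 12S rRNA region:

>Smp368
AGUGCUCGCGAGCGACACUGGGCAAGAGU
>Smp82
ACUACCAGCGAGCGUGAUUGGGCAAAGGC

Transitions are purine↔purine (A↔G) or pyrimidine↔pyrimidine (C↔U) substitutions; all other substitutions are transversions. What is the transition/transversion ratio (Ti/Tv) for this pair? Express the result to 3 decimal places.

1.500

Differing sites — 2:G/C (Tv); 4:G/A (Ti); 6:U/C (Ti); 7:C/A (Tv); 15:A/U (Tv); 16:C/G (Tv); 18:C/U (Ti); 26:G/A (Ti); 27:A/G (Ti); 29:U/C (Ti).
Of the 10 differences, 6 transitions and 4 transversions, so Ti/Tv = 6/4 = 1.500.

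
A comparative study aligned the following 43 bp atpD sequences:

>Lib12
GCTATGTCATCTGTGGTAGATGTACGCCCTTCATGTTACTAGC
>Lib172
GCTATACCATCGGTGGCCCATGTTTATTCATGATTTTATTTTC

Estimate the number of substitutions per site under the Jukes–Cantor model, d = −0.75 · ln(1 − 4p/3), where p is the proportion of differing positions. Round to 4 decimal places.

Mismatches occur at site 6 (G/A), site 7 (T/C), site 12 (T/G), site 17 (T/C), site 18 (A/C), site 19 (G/C), site 24 (A/T), site 25 (C/T), site 26 (G/A), site 27 (C/T), site 28 (C/T), site 30 (T/A), site 32 (C/G), site 35 (G/T), site 39 (C/T), site 41 (A/T), site 42 (G/T).
p = 17/43 = 0.395349.
d = −0.75 · ln(1 − (4/3)·0.395349) = −0.75 · ln(0.472868) = −0.75 · (-0.748939) = 0.5617.

0.5617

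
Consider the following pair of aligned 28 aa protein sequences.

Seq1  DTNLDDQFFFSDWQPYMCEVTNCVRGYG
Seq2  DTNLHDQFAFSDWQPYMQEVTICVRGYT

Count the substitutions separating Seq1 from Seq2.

5

The sequences differ at positions 5 (D/H), 9 (F/A), 18 (C/Q), 22 (N/I), 28 (G/T).
That gives 5 mismatches out of 28 aligned sites, so the Hamming distance is 5.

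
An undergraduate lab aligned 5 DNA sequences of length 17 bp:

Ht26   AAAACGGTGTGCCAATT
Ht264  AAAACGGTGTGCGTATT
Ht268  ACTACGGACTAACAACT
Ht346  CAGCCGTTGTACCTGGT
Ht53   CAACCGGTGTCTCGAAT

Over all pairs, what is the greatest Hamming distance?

11

Pairwise Hamming distances:
  Ht26 vs Ht264: 2
  Ht26 vs Ht268: 7
  Ht26 vs Ht346: 8
  Ht26 vs Ht53: 6
  Ht264 vs Ht268: 9
  Ht264 vs Ht346: 8
  Ht264 vs Ht53: 7
  Ht268 vs Ht346: 11
  Ht268 vs Ht53: 10
  Ht346 vs Ht53: 7
The largest is 11, between Ht268 and Ht346.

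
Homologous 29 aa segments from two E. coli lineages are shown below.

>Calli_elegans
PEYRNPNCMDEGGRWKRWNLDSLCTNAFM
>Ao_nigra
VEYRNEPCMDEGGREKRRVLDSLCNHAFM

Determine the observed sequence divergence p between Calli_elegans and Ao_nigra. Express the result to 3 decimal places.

0.276

Mismatches occur at site 1 (P→V), site 6 (P→E), site 7 (N→P), site 15 (W→E), site 18 (W→R), site 19 (N→V), site 25 (T→N), site 26 (N→H).
There are 8 differences over 29 sites, so p = 8/29 = 0.276.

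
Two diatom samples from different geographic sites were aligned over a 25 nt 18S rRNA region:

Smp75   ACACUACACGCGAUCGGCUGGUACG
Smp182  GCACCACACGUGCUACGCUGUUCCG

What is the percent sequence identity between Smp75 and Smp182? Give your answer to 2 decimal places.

Differing sites — 1:A/G; 5:U/C; 11:C/U; 13:A/C; 15:C/A; 16:G/C; 21:G/U; 23:A/C.
17 of the 25 sites match, so the percent identity is 17/25 × 100 = 68.00%.

68.00%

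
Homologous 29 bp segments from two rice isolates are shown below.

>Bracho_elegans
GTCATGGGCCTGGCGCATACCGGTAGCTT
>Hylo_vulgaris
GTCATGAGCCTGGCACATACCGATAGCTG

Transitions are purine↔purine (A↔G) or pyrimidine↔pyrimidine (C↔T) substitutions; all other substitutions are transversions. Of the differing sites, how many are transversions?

Differing sites — 7:G/A (Ti); 15:G/A (Ti); 23:G/A (Ti); 29:T/G (Tv).
Of the 4 differences, 3 transitions and 1 transversion, so the answer is 1.

1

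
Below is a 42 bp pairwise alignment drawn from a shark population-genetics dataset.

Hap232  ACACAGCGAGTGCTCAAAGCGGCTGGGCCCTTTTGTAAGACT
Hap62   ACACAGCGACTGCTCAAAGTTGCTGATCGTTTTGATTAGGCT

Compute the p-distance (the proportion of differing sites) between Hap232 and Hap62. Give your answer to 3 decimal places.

Mismatches occur at site 10 (G/C), site 20 (C/T), site 21 (G/T), site 26 (G/A), site 27 (G/T), site 29 (C/G), site 30 (C/T), site 34 (T/G), site 35 (G/A), site 37 (A/T), site 40 (A/G).
There are 11 differences over 42 sites, so p = 11/42 = 0.262.

0.262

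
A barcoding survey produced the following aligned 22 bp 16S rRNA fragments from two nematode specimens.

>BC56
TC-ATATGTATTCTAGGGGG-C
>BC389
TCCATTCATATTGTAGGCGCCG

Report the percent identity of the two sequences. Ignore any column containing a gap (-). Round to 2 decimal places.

Excluding the 2 gap columns leaves 20 comparable sites.
The sequences differ at positions 6 (A/T), 7 (T/C), 8 (G/A), 13 (C/G), 18 (G/C), 20 (G/C), 22 (C/G).
13 of the 20 comparable sites match, so the percent identity is 13/20 × 100 = 65.00%.

65.00%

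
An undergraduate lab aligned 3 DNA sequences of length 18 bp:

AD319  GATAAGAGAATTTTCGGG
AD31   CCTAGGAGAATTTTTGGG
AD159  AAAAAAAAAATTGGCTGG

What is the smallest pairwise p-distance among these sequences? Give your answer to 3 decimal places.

0.222

Pairwise Hamming distances:
  AD319 vs AD31: 4
  AD319 vs AD159: 7
  AD31 vs AD159: 10
The smallest is 4 mismatches, between AD319 and AD31; p = 4/18 = 0.222.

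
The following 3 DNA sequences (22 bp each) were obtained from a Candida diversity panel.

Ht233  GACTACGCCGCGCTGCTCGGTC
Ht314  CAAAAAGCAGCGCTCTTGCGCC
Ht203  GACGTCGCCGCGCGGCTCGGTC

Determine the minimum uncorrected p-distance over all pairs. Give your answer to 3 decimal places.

Pairwise Hamming distances:
  Ht233 vs Ht314: 10
  Ht233 vs Ht203: 3
  Ht314 vs Ht203: 12
The smallest is 3 mismatches, between Ht233 and Ht203; p = 3/22 = 0.136.

0.136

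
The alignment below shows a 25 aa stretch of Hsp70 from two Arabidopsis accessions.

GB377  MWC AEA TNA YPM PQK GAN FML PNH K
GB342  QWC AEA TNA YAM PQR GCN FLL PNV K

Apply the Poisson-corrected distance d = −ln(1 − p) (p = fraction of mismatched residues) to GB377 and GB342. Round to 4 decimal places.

Mismatches occur at site 1 (M↔Q), site 11 (P↔A), site 15 (K↔R), site 17 (A↔C), site 20 (M↔L), site 24 (H↔V).
p = 6/25 = 0.240000.
d = −ln(1 − 0.240000) = −ln(0.760000) = 0.2744.

0.2744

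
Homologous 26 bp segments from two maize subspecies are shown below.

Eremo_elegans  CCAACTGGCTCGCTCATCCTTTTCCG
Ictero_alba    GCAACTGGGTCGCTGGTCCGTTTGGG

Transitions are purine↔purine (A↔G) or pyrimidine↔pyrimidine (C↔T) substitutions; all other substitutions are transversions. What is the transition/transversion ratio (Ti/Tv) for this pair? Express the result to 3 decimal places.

Mismatches occur at site 1 (C/G, transversion), site 9 (C/G, transversion), site 15 (C/G, transversion), site 16 (A/G, transition), site 20 (T/G, transversion), site 24 (C/G, transversion), site 25 (C/G, transversion).
Of the 7 differences, 1 transition and 6 transversions, so Ti/Tv = 1/6 = 0.167.

0.167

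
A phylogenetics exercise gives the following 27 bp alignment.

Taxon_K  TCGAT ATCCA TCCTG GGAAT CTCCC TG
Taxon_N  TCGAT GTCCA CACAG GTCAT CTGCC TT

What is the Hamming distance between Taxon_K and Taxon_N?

Mismatches occur at site 6 (A↔G), site 11 (T↔C), site 12 (C↔A), site 14 (T↔A), site 17 (G↔T), site 18 (A↔C), site 23 (C↔G), site 27 (G↔T).
That gives 8 mismatches out of 27 aligned sites, so the Hamming distance is 8.

8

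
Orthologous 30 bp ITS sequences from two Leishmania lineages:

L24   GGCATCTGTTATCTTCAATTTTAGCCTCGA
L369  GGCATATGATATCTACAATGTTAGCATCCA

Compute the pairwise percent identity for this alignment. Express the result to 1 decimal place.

Differing sites — 6:C/A; 9:T/A; 15:T/A; 20:T/G; 26:C/A; 29:G/C.
24 of the 30 sites match, so the percent identity is 24/30 × 100 = 80.0%.

80.0%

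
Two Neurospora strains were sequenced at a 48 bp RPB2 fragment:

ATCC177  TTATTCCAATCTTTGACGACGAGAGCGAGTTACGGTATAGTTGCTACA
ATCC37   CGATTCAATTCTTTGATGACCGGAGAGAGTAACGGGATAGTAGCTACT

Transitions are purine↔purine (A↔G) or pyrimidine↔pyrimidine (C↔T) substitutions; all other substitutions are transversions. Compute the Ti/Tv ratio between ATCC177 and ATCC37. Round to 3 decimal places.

0.333

The sequences differ at positions 1 (T/C, transition), 2 (T/G, transversion), 7 (C/A, transversion), 9 (A/T, transversion), 17 (C/T, transition), 21 (G/C, transversion), 22 (A/G, transition), 26 (C/A, transversion), 31 (T/A, transversion), 36 (T/G, transversion), 42 (T/A, transversion), 48 (A/T, transversion).
Of the 12 differences, 3 transitions and 9 transversions, so Ti/Tv = 3/9 = 0.333.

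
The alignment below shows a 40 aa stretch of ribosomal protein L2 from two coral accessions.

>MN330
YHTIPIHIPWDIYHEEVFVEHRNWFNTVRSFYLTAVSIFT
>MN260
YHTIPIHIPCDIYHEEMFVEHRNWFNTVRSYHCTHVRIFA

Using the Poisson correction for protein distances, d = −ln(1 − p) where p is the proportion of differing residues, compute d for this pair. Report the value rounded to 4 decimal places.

0.2231

The sequences differ at positions 10 (W/C), 17 (V/M), 31 (F/Y), 32 (Y/H), 33 (L/C), 35 (A/H), 37 (S/R), 40 (T/A).
p = 8/40 = 0.200000.
d = −ln(1 − 0.200000) = −ln(0.800000) = 0.2231.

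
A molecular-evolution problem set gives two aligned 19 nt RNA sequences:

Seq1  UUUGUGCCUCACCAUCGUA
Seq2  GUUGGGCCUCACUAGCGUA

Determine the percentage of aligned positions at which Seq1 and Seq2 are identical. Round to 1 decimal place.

The sequences differ at positions 1 (U/G), 5 (U/G), 13 (C/U), 15 (U/G).
15 of the 19 sites match, so the percent identity is 15/19 × 100 = 78.9%.

78.9%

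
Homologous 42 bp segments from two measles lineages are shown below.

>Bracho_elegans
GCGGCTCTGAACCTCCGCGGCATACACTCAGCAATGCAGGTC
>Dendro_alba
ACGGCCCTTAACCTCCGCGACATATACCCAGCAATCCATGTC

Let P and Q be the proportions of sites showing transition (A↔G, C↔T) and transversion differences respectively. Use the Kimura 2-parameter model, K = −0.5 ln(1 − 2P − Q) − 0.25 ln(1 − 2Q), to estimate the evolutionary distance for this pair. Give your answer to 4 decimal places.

Differing sites — 1:G/A (Ti); 6:T/C (Ti); 9:G/T (Tv); 20:G/A (Ti); 25:C/T (Ti); 28:T/C (Ti); 36:G/C (Tv); 39:G/T (Tv).
Of the 8 differences, 5 transitions and 3 transversions over 42 sites: P = 5/42 = 0.119048, Q = 3/42 = 0.071429.
d = −0.5·ln(0.690475) − 0.25·ln(0.857142) = −0.5·(-0.370376) − 0.25·(-0.154152) = 0.2237.

0.2237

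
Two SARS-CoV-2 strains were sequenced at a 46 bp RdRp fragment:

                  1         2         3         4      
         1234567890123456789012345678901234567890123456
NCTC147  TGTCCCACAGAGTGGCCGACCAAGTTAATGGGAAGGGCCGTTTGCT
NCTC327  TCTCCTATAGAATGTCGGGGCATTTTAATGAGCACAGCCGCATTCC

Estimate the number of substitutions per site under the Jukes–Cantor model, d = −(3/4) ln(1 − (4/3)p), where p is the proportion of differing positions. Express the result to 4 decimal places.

The sequences differ at positions 2 (G/C), 6 (C/T), 8 (C/T), 12 (G/A), 15 (G/T), 17 (C/G), 19 (A/G), 20 (C/G), 23 (A/T), 24 (G/T), 31 (G/A), 33 (A/C), 35 (G/C), 36 (G/A), 41 (T/C), 42 (T/A), 44 (G/T), 46 (T/C).
p = 18/46 = 0.391304.
d = −0.75 · ln(1 − (4/3)·0.391304) = −0.75 · ln(0.478261) = −0.75 · (-0.737599) = 0.5532.

0.5532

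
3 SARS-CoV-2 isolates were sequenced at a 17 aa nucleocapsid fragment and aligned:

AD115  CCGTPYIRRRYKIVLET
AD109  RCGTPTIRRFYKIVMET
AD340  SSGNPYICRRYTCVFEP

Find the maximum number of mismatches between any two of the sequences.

Pairwise Hamming distances:
  AD115 vs AD109: 4
  AD115 vs AD340: 8
  AD109 vs AD340: 10
The largest is 10, between AD109 and AD340.

10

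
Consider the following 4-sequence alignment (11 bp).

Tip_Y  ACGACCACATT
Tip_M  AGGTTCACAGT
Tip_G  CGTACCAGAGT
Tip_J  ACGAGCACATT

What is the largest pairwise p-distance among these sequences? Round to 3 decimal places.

Pairwise Hamming distances:
  Tip_Y vs Tip_M: 4
  Tip_Y vs Tip_G: 5
  Tip_Y vs Tip_J: 1
  Tip_M vs Tip_G: 5
  Tip_M vs Tip_J: 4
  Tip_G vs Tip_J: 6
The largest is 6 mismatches, between Tip_G and Tip_J; p = 6/11 = 0.545.

0.545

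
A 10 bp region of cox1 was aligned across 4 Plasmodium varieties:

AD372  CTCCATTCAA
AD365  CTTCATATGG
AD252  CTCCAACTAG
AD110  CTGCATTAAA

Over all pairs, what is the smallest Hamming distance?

2

Pairwise Hamming distances:
  AD372 vs AD365: 5
  AD372 vs AD252: 4
  AD372 vs AD110: 2
  AD365 vs AD252: 4
  AD365 vs AD110: 5
  AD252 vs AD110: 5
The smallest is 2, between AD372 and AD110.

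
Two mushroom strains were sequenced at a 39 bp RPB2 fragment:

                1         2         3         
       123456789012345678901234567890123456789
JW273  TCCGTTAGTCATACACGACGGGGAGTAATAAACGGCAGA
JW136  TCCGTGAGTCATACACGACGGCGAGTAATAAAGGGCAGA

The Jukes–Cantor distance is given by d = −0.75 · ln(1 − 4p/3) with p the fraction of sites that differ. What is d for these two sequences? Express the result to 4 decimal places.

0.0812

The sequences differ at positions 6 (T/G), 22 (G/C), 33 (C/G).
p = 3/39 = 0.076923.
d = −0.75 · ln(1 − (4/3)·0.076923) = −0.75 · ln(0.897436) = −0.75 · (-0.108213) = 0.0812.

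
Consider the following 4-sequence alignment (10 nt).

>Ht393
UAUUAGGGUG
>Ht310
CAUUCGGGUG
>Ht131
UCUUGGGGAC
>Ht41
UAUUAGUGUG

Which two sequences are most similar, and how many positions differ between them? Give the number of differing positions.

Pairwise Hamming distances:
  Ht393 vs Ht310: 2
  Ht393 vs Ht131: 4
  Ht393 vs Ht41: 1
  Ht310 vs Ht131: 5
  Ht310 vs Ht41: 3
  Ht131 vs Ht41: 5
The smallest is 1, between Ht393 and Ht41.

1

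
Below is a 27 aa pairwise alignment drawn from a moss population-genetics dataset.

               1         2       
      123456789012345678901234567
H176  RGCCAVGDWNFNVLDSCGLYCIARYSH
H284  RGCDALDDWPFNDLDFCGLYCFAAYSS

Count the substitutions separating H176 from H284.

Mismatches occur at site 4 (C/D), site 6 (V/L), site 7 (G/D), site 10 (N/P), site 13 (V/D), site 16 (S/F), site 22 (I/F), site 24 (R/A), site 27 (H/S).
That gives 9 mismatches out of 27 aligned sites, so the Hamming distance is 9.

9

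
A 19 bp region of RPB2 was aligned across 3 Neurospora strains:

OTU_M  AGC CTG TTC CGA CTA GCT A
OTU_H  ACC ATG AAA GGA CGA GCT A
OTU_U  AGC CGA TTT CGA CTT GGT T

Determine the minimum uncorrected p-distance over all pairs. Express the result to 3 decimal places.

Pairwise Hamming distances:
  OTU_M vs OTU_H: 7
  OTU_M vs OTU_U: 6
  OTU_H vs OTU_U: 12
The smallest is 6 mismatches, between OTU_M and OTU_U; p = 6/19 = 0.316.

0.316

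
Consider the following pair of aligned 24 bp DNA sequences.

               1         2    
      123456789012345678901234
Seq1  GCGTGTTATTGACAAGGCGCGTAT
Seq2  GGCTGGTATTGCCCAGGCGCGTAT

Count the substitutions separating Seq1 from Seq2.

Mismatches occur at site 2 (C→G), site 3 (G→C), site 6 (T→G), site 12 (A→C), site 14 (A→C).
That gives 5 mismatches out of 24 aligned sites, so the Hamming distance is 5.

5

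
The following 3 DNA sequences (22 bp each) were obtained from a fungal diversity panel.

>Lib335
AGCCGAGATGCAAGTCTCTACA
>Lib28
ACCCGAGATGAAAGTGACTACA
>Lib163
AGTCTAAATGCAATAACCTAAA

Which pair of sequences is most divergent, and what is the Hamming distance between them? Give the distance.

Pairwise Hamming distances:
  Lib335 vs Lib28: 4
  Lib335 vs Lib163: 8
  Lib28 vs Lib163: 10
The largest is 10, between Lib28 and Lib163.

10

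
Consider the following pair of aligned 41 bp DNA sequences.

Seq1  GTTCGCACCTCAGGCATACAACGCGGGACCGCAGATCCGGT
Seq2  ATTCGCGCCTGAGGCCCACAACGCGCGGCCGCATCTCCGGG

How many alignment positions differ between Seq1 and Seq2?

Differing sites — 1:G/A; 7:A/G; 11:C/G; 16:A/C; 17:T/C; 26:G/C; 28:A/G; 34:G/T; 35:A/C; 41:T/G.
That gives 10 mismatches out of 41 aligned sites, so the Hamming distance is 10.

10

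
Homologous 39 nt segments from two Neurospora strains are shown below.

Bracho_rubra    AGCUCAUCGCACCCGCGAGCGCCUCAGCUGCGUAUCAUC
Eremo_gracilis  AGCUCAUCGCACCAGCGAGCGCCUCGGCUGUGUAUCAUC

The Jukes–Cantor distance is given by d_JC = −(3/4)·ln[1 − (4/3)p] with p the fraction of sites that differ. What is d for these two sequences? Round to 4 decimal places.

0.0812

Mismatches occur at site 14 (C↔A), site 26 (A↔G), site 31 (C↔U).
p = 3/39 = 0.076923.
d = −0.75 · ln(1 − (4/3)·0.076923) = −0.75 · ln(0.897436) = −0.75 · (-0.108213) = 0.0812.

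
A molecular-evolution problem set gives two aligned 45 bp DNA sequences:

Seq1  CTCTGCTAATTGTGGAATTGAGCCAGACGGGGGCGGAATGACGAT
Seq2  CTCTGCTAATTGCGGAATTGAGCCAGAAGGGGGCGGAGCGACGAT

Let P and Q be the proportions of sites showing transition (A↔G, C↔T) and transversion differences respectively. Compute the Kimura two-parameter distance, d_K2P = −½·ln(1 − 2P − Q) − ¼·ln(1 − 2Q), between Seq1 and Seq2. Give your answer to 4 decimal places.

0.0959

Differing sites — 13:T/C (Ti); 28:C/A (Tv); 38:A/G (Ti); 39:T/C (Ti).
Of the 4 differences, 3 transitions and 1 transversion over 45 sites: P = 3/45 = 0.066667, Q = 1/45 = 0.022222.
d = −0.5·ln(0.844444) − 0.25·ln(0.955556) = −0.5·(-0.169077) − 0.25·(-0.045462) = 0.0959.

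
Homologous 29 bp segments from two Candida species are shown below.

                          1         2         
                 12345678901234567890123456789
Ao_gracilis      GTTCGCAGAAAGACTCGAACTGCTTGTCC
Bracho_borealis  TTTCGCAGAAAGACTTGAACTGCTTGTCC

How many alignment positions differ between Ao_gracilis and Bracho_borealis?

2

Mismatches occur at site 1 (G↔T), site 16 (C↔T).
That gives 2 mismatches out of 29 aligned sites, so the Hamming distance is 2.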